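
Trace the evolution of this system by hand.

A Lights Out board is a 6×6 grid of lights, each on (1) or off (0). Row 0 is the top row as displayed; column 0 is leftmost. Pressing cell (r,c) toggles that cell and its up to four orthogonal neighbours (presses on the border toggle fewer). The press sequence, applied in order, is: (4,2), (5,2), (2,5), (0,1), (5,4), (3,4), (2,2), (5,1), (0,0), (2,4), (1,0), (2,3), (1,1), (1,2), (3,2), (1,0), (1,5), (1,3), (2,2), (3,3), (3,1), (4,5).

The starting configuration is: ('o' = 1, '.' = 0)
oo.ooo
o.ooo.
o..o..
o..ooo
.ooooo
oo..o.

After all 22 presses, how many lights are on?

gen 0: oo.ooo
o.ooo.
o..o..
o..ooo
.ooooo
oo..o.
gen 1: oo.ooo
o.ooo.
o..o..
o.oooo
....oo
ooo.o.
gen 2: oo.ooo
o.ooo.
o..o..
o.oooo
..o.oo
o..oo.
gen 3: oo.ooo
o.oooo
o..ooo
o.ooo.
..o.oo
o..oo.
gen 4: ..oooo
oooooo
o..ooo
o.ooo.
..o.oo
o..oo.
gen 5: ..oooo
oooooo
o..ooo
o.ooo.
..o..o
o....o
gen 6: ..oooo
oooooo
o..o.o
o.o..o
..o.oo
o....o
gen 7: ..oooo
oo.ooo
ooo..o
o....o
..o.oo
o....o
gen 8: ..oooo
oo.ooo
ooo..o
o....o
.oo.oo
.oo..o
gen 9: oooooo
.o.ooo
ooo..o
o....o
.oo.oo
.oo..o
gen 10: oooooo
.o.o.o
ooooo.
o...oo
.oo.oo
.oo..o
gen 11: .ooooo
o..o.o
.oooo.
o...oo
.oo.oo
.oo..o
gen 12: .ooooo
o....o
.o....
o..ooo
.oo.oo
.oo..o
gen 13: ..oooo
.oo..o
......
o..ooo
.oo.oo
.oo..o
gen 14: ...ooo
...o.o
..o...
o..ooo
.oo.oo
.oo..o
gen 15: ...ooo
...o.o
......
ooo.oo
.o..oo
.oo..o
gen 16: o..ooo
oo.o.o
o.....
ooo.oo
.o..oo
.oo..o
gen 17: o..oo.
oo.oo.
o....o
ooo.oo
.o..oo
.oo..o
gen 18: o...o.
ooo...
o..o.o
ooo.oo
.o..oo
.oo..o
gen 19: o...o.
oo....
ooo..o
oo..oo
.o..oo
.oo..o
gen 20: o...o.
oo....
oooo.o
oooo.o
.o.ooo
.oo..o
gen 21: o...o.
oo....
o.oo.o
...o.o
...ooo
.oo..o
gen 22: o...o.
oo....
o.oo.o
...o..
...o..
.oo...

12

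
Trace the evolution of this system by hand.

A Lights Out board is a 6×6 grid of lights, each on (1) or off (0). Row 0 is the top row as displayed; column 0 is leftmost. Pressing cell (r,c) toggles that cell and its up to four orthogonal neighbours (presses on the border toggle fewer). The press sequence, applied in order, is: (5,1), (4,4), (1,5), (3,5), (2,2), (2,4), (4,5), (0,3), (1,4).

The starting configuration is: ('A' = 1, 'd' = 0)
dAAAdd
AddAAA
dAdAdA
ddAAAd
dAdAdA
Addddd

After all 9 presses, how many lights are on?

13

gen 0: dAAAdd
AddAAA
dAdAdA
ddAAAd
dAdAdA
Addddd
gen 1: dAAAdd
AddAAA
dAdAdA
ddAAAd
dddAdA
dAAddd
gen 2: dAAAdd
AddAAA
dAdAdA
ddAAdd
ddddAd
dAAdAd
gen 3: dAAAdA
AddAdd
dAdAdd
ddAAdd
ddddAd
dAAdAd
gen 4: dAAAdA
AddAdd
dAdAdA
ddAAAA
ddddAA
dAAdAd
gen 5: dAAAdA
AdAAdd
ddAddA
dddAAA
ddddAA
dAAdAd
gen 6: dAAAdA
AdAAAd
ddAAAd
dddAdA
ddddAA
dAAdAd
gen 7: dAAAdA
AdAAAd
ddAAAd
dddAdd
dddddd
dAAdAA
gen 8: dAddAA
AdAdAd
ddAAAd
dddAdd
dddddd
dAAdAA
gen 9: dAdddA
AdAAdA
ddAAdd
dddAdd
dddddd
dAAdAA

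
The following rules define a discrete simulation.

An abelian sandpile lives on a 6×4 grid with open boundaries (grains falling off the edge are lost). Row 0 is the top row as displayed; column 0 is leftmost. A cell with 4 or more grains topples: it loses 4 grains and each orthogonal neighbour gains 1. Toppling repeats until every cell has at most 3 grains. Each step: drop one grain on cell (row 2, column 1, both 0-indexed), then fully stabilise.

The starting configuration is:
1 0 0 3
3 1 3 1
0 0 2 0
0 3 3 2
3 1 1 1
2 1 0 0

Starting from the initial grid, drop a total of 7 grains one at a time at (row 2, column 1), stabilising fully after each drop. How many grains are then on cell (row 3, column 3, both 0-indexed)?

3

gen 0: 1 0 0 3
3 1 3 1
0 0 2 0
0 3 3 2
3 1 1 1
2 1 0 0
gen 1: 1 0 0 3
3 1 3 1
0 1 2 0
0 3 3 2
3 1 1 1
2 1 0 0
gen 2: 1 0 0 3
3 1 3 1
0 2 2 0
0 3 3 2
3 1 1 1
2 1 0 0
gen 3: 1 0 0 3
3 1 3 1
0 3 2 0
0 3 3 2
3 1 1 1
2 1 0 0
gen 4: 1 0 1 3
3 3 0 2
1 2 1 1
1 1 1 3
3 2 2 1
2 1 0 0
gen 5: 1 0 1 3
3 3 0 2
1 3 1 1
1 1 1 3
3 2 2 1
2 1 0 0
gen 6: 2 1 1 3
0 1 1 2
3 1 2 1
1 2 1 3
3 2 2 1
2 1 0 0
gen 7: 2 1 1 3
0 1 1 2
3 2 2 1
1 2 1 3
3 2 2 1
2 1 0 0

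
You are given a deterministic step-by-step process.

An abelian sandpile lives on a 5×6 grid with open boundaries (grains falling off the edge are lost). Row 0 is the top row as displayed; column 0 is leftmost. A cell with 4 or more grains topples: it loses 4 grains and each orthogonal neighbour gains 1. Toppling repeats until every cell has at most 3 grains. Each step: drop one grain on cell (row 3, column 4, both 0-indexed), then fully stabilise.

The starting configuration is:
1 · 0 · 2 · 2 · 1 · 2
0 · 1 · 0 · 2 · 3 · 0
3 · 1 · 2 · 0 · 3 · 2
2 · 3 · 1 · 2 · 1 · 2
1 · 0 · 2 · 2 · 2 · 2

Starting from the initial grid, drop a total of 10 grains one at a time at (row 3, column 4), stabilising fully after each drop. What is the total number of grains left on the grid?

47

t=0: 1 · 0 · 2 · 2 · 1 · 2
0 · 1 · 0 · 2 · 3 · 0
3 · 1 · 2 · 0 · 3 · 2
2 · 3 · 1 · 2 · 1 · 2
1 · 0 · 2 · 2 · 2 · 2
t=1: 1 · 0 · 2 · 2 · 1 · 2
0 · 1 · 0 · 2 · 3 · 0
3 · 1 · 2 · 0 · 3 · 2
2 · 3 · 1 · 2 · 2 · 2
1 · 0 · 2 · 2 · 2 · 2
t=2: 1 · 0 · 2 · 2 · 1 · 2
0 · 1 · 0 · 2 · 3 · 0
3 · 1 · 2 · 0 · 3 · 2
2 · 3 · 1 · 2 · 3 · 2
1 · 0 · 2 · 2 · 2 · 2
t=3: 1 · 0 · 2 · 2 · 2 · 2
0 · 1 · 0 · 3 · 0 · 1
3 · 1 · 2 · 1 · 1 · 3
2 · 3 · 1 · 3 · 1 · 3
1 · 0 · 2 · 2 · 3 · 2
t=4: 1 · 0 · 2 · 2 · 2 · 2
0 · 1 · 0 · 3 · 0 · 1
3 · 1 · 2 · 1 · 1 · 3
2 · 3 · 1 · 3 · 2 · 3
1 · 0 · 2 · 2 · 3 · 2
t=5: 1 · 0 · 2 · 2 · 2 · 2
0 · 1 · 0 · 3 · 0 · 1
3 · 1 · 2 · 1 · 1 · 3
2 · 3 · 1 · 3 · 3 · 3
1 · 0 · 2 · 2 · 3 · 2
t=6: 1 · 0 · 2 · 2 · 2 · 2
0 · 1 · 0 · 3 · 0 · 2
3 · 1 · 2 · 2 · 3 · 0
2 · 3 · 2 · 1 · 3 · 2
1 · 0 · 3 · 0 · 2 · 0
t=7: 1 · 0 · 2 · 2 · 2 · 2
0 · 1 · 0 · 3 · 1 · 2
3 · 1 · 2 · 3 · 0 · 1
2 · 3 · 2 · 2 · 1 · 3
1 · 0 · 3 · 0 · 3 · 0
t=8: 1 · 0 · 2 · 2 · 2 · 2
0 · 1 · 0 · 3 · 1 · 2
3 · 1 · 2 · 3 · 0 · 1
2 · 3 · 2 · 2 · 2 · 3
1 · 0 · 3 · 0 · 3 · 0
t=9: 1 · 0 · 2 · 2 · 2 · 2
0 · 1 · 0 · 3 · 1 · 2
3 · 1 · 2 · 3 · 0 · 1
2 · 3 · 2 · 2 · 3 · 3
1 · 0 · 3 · 0 · 3 · 0
t=10: 1 · 0 · 2 · 2 · 2 · 2
0 · 1 · 0 · 3 · 1 · 2
3 · 1 · 2 · 3 · 1 · 2
2 · 3 · 2 · 3 · 2 · 0
1 · 0 · 3 · 1 · 0 · 2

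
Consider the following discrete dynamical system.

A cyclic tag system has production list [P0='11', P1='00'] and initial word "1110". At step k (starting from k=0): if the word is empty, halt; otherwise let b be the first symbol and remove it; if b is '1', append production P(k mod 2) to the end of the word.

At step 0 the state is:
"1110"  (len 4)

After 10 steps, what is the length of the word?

step 0: "1110"  (len 4)
step 1: "11011"  (len 5)
step 2: "101100"  (len 6)
step 3: "0110011"  (len 7)
step 4: "110011"  (len 6)
step 5: "1001111"  (len 7)
step 6: "00111100"  (len 8)
step 7: "0111100"  (len 7)
step 8: "111100"  (len 6)
step 9: "1110011"  (len 7)
step 10: "11001100"  (len 8)

8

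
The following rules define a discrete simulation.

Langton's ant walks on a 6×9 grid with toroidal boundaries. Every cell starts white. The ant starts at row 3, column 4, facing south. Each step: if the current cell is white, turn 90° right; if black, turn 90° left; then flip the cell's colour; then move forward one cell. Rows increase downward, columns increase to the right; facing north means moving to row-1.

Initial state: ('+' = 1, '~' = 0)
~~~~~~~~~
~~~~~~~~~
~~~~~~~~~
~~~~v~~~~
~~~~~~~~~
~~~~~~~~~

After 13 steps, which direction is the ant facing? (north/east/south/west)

west

0) ~~~~~~~~~
~~~~~~~~~
~~~~~~~~~
~~~~v~~~~
~~~~~~~~~
~~~~~~~~~
1) ~~~~~~~~~
~~~~~~~~~
~~~~~~~~~
~~~<+~~~~
~~~~~~~~~
~~~~~~~~~
2) ~~~~~~~~~
~~~~~~~~~
~~~^~~~~~
~~~++~~~~
~~~~~~~~~
~~~~~~~~~
3) ~~~~~~~~~
~~~~~~~~~
~~~+>~~~~
~~~++~~~~
~~~~~~~~~
~~~~~~~~~
4) ~~~~~~~~~
~~~~~~~~~
~~~++~~~~
~~~+v~~~~
~~~~~~~~~
~~~~~~~~~
5) ~~~~~~~~~
~~~~~~~~~
~~~++~~~~
~~~+~>~~~
~~~~~~~~~
~~~~~~~~~
6) ~~~~~~~~~
~~~~~~~~~
~~~++~~~~
~~~+~+~~~
~~~~~v~~~
~~~~~~~~~
7) ~~~~~~~~~
~~~~~~~~~
~~~++~~~~
~~~+~+~~~
~~~~<+~~~
~~~~~~~~~
8) ~~~~~~~~~
~~~~~~~~~
~~~++~~~~
~~~+^+~~~
~~~~++~~~
~~~~~~~~~
9) ~~~~~~~~~
~~~~~~~~~
~~~++~~~~
~~~++>~~~
~~~~++~~~
~~~~~~~~~
10) ~~~~~~~~~
~~~~~~~~~
~~~++^~~~
~~~++~~~~
~~~~++~~~
~~~~~~~~~
11) ~~~~~~~~~
~~~~~~~~~
~~~+++>~~
~~~++~~~~
~~~~++~~~
~~~~~~~~~
12) ~~~~~~~~~
~~~~~~~~~
~~~++++~~
~~~++~v~~
~~~~++~~~
~~~~~~~~~
13) ~~~~~~~~~
~~~~~~~~~
~~~++++~~
~~~++<+~~
~~~~++~~~
~~~~~~~~~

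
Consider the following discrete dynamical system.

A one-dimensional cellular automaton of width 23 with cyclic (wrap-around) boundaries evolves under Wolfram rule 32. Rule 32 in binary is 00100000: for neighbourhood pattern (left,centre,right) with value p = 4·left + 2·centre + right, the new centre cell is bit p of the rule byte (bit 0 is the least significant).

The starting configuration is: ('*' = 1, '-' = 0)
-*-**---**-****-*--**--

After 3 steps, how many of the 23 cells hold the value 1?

0

gen 0: -*-**---**-****-*--**--
gen 1: --*-------*----*-------
gen 2: -----------------------
gen 3: -----------------------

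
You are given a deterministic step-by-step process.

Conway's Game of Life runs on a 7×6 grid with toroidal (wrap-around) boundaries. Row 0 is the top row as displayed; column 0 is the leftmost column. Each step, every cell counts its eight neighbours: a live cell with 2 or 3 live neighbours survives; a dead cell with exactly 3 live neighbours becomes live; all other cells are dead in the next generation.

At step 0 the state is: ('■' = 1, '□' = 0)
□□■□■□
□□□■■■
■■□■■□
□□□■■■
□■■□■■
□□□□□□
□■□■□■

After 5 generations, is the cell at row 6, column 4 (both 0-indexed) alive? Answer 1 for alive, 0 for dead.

gen 0: □□■□■□
□□□■■■
■■□■■□
□□□■■■
□■■□■■
□□□□□□
□■□■□■
gen 1: ■□■□□□
■■□□□□
■□□□□□
□□□□□□
■□■□□■
□■□■□■
□□■■■□
gen 2: ■□■□□■
■□□□□■
■■□□□□
■■□□□■
■■■□■■
□■□□□■
■□□□■■
gen 3: □□□□□□
□□□□□□
□□□□□□
□□□□■□
□□■□■□
□□■■□□
□□□□■□
gen 4: □□□□□□
□□□□□□
□□□□□□
□□□■□□
□□■□■□
□□■□■□
□□□■□□
gen 5: □□□□□□
□□□□□□
□□□□□□
□□□■□□
□□■□■□
□□■□■□
□□□■□□

0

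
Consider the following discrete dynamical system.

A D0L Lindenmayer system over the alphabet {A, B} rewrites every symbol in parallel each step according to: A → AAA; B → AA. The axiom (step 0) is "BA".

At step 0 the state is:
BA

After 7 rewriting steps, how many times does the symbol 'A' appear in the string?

gen 0: BA
gen 1: AAAAA
gen 2: AAAAAAAAAAAAAAA
gen 3: AAAAAAAAAAAAAAAAAAAAAAAAAAAAAAAAAAAAAAAAAAAAA
gen 4: AAAAAAAAAAAAAAAAAAAAAAAAAAAAAAAAAAAAAAAAAAAAAAAAAAAAAAAAAA…AAAAAAAAAAAAAAAAAAAAAAAAAAAAAAAAAAAAAAAAAAAAAAAAAAAAAAAAAA  (len 135)
gen 5: AAAAAAAAAAAAAAAAAAAAAAAAAAAAAAAAAAAAAAAAAAAAAAAAAAAAAAAAAA…AAAAAAAAAAAAAAAAAAAAAAAAAAAAAAAAAAAAAAAAAAAAAAAAAAAAAAAAAA  (len 405)
gen 6: AAAAAAAAAAAAAAAAAAAAAAAAAAAAAAAAAAAAAAAAAAAAAAAAAAAAAAAAAA…AAAAAAAAAAAAAAAAAAAAAAAAAAAAAAAAAAAAAAAAAAAAAAAAAAAAAAAAAA  (len 1215)
gen 7: AAAAAAAAAAAAAAAAAAAAAAAAAAAAAAAAAAAAAAAAAAAAAAAAAAAAAAAAAA…AAAAAAAAAAAAAAAAAAAAAAAAAAAAAAAAAAAAAAAAAAAAAAAAAAAAAAAAAA  (len 3645)

3645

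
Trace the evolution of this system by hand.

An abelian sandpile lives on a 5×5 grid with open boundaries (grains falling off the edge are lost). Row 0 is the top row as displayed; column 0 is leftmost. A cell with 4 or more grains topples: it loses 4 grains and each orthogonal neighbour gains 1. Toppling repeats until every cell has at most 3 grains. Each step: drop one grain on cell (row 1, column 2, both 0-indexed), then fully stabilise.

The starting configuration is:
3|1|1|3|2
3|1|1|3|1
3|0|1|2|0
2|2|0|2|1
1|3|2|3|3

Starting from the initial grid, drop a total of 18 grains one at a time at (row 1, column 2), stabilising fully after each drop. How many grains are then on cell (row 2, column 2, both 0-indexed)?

1

k=0  3|1|1|3|2
3|1|1|3|1
3|0|1|2|0
2|2|0|2|1
1|3|2|3|3
k=1  3|1|1|3|2
3|1|2|3|1
3|0|1|2|0
2|2|0|2|1
1|3|2|3|3
k=2  3|1|1|3|2
3|1|3|3|1
3|0|1|2|0
2|2|0|2|1
1|3|2|3|3
k=3  3|1|3|0|3
3|2|1|1|2
3|0|2|3|0
2|2|0|2|1
1|3|2|3|3
k=4  3|1|3|0|3
3|2|2|1|2
3|0|2|3|0
2|2|0|2|1
1|3|2|3|3
k=5  3|1|3|0|3
3|2|3|1|2
3|0|2|3|0
2|2|0|2|1
1|3|2|3|3
k=6  3|2|0|1|3
3|3|1|2|2
3|0|3|3|0
2|2|0|2|1
1|3|2|3|3
k=7  3|2|0|1|3
3|3|2|2|2
3|0|3|3|0
2|2|0|2|1
1|3|2|3|3
k=8  3|2|0|1|3
3|3|3|2|2
3|0|3|3|0
2|2|0|2|1
1|3|2|3|3
k=9  1|0|2|2|3
2|2|3|0|3
0|3|1|1|1
3|2|1|3|1
1|3|2|3|3
k=10  1|0|3|2|3
2|3|0|1|3
0|3|2|1|1
3|2|1|3|1
1|3|2|3|3
k=11  1|0|3|2|3
2|3|1|1|3
0|3|2|1|1
3|2|1|3|1
1|3|2|3|3
k=12  1|0|3|2|3
2|3|2|1|3
0|3|2|1|1
3|2|1|3|1
1|3|2|3|3
k=13  1|0|3|2|3
2|3|3|1|3
0|3|2|1|1
3|2|1|3|1
1|3|2|3|3
k=14  1|2|0|3|3
3|1|3|2|3
1|1|0|2|1
3|3|2|3|1
1|3|2|3|3
k=15  1|2|1|3|3
3|2|0|3|3
1|1|1|2|1
3|3|2|3|1
1|3|2|3|3
k=16  1|2|1|3|3
3|2|1|3|3
1|1|1|2|1
3|3|2|3|1
1|3|2|3|3
k=17  1|2|1|3|3
3|2|2|3|3
1|1|1|2|1
3|3|2|3|1
1|3|2|3|3
k=18  1|2|1|3|3
3|2|3|3|3
1|1|1|2|1
3|3|2|3|1
1|3|2|3|3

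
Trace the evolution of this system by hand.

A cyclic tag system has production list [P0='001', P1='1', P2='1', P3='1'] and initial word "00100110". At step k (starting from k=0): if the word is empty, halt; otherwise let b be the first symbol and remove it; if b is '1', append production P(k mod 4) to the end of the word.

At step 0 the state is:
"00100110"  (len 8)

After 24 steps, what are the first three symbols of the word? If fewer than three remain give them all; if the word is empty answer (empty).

gen 0: "00100110"  (len 8)
gen 1: "0100110"  (len 7)
gen 2: "100110"  (len 6)
gen 3: "001101"  (len 6)
gen 4: "01101"  (len 5)
gen 5: "1101"  (len 4)
gen 6: "1011"  (len 4)
gen 7: "0111"  (len 4)
gen 8: "111"  (len 3)
gen 9: "11001"  (len 5)
gen 10: "10011"  (len 5)
gen 11: "00111"  (len 5)
gen 12: "0111"  (len 4)
gen 13: "111"  (len 3)
gen 14: "111"  (len 3)
gen 15: "111"  (len 3)
gen 16: "111"  (len 3)
gen 17: "11001"  (len 5)
gen 18: "10011"  (len 5)
gen 19: "00111"  (len 5)
gen 20: "0111"  (len 4)
gen 21: "111"  (len 3)
gen 22: "111"  (len 3)
gen 23: "111"  (len 3)
gen 24: "111"  (len 3)

111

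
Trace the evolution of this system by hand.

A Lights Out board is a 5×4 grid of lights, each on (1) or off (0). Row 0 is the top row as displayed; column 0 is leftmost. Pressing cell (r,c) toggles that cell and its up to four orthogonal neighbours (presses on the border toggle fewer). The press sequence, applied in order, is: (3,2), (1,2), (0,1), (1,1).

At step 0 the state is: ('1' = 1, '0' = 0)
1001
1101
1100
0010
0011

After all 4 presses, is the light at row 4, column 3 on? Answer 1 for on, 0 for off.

0) 1001
1101
1100
0010
0011
1) 1001
1101
1110
0101
0001
2) 1011
1010
1100
0101
0001
3) 0101
1110
1100
0101
0001
4) 0001
0000
1000
0101
0001

1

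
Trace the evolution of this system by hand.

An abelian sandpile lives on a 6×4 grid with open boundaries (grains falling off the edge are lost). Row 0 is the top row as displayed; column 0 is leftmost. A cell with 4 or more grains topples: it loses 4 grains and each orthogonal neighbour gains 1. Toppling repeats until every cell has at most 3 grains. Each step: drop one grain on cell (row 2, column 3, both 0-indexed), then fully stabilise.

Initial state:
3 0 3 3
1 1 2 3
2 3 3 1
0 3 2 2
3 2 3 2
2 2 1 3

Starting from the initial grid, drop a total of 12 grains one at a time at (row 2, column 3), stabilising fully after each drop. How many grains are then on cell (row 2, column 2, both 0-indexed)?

t=0: 3 0 3 3
1 1 2 3
2 3 3 1
0 3 2 2
3 2 3 2
2 2 1 3
t=1: 3 0 3 3
1 1 2 3
2 3 3 2
0 3 2 2
3 2 3 2
2 2 1 3
t=2: 3 0 3 3
1 1 2 3
2 3 3 3
0 3 2 2
3 2 3 2
2 2 1 3
t=3: 3 1 1 1
1 3 1 2
3 1 3 3
2 2 2 1
0 1 2 1
3 3 3 0
t=4: 3 1 1 1
1 3 2 3
3 2 0 1
2 2 3 2
0 1 2 1
3 3 3 0
t=5: 3 1 1 1
1 3 2 3
3 2 0 2
2 2 3 2
0 1 2 1
3 3 3 0
t=6: 3 1 1 1
1 3 2 3
3 2 0 3
2 2 3 2
0 1 2 1
3 3 3 0
t=7: 3 1 1 2
1 3 3 0
3 2 1 1
2 2 3 3
0 1 2 1
3 3 3 0
t=8: 3 1 1 2
1 3 3 0
3 2 1 2
2 2 3 3
0 1 2 1
3 3 3 0
t=9: 3 1 1 2
1 3 3 0
3 2 1 3
2 2 3 3
0 1 2 1
3 3 3 0
t=10: 3 1 1 2
1 3 3 1
3 2 3 1
2 3 0 1
0 1 3 2
3 3 3 0
t=11: 3 1 1 2
1 3 3 1
3 2 3 2
2 3 0 1
0 1 3 2
3 3 3 0
t=12: 3 1 1 2
1 3 3 1
3 2 3 3
2 3 0 1
0 1 3 2
3 3 3 0

3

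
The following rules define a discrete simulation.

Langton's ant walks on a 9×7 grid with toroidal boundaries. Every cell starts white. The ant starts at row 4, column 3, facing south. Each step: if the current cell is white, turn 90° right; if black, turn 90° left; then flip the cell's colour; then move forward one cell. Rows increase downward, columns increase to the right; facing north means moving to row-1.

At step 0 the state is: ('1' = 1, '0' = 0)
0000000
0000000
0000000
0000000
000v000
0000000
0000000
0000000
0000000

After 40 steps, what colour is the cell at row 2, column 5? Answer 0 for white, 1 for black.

0) 0000000
0000000
0000000
0000000
000v000
0000000
0000000
0000000
0000000
1) 0000000
0000000
0000000
0000000
00<1000
0000000
0000000
0000000
0000000
2) 0000000
0000000
0000000
00^0000
0011000
0000000
0000000
0000000
0000000
3) 0000000
0000000
0000000
001>000
0011000
0000000
0000000
0000000
0000000
4) 0000000
0000000
0000000
0011000
001v000
0000000
0000000
0000000
0000000
5) 0000000
0000000
0000000
0011000
0010>00
0000000
0000000
0000000
0000000
6) 0000000
0000000
0000000
0011000
0010100
0000v00
0000000
0000000
0000000
7) 0000000
0000000
0000000
0011000
0010100
000<100
0000000
0000000
0000000
8) 0000000
0000000
0000000
0011000
001^100
0001100
0000000
0000000
0000000
9) 0000000
0000000
0000000
0011000
0011>00
0001100
0000000
0000000
0000000
10) 0000000
0000000
0000000
0011^00
0011000
0001100
0000000
0000000
0000000
11) 0000000
0000000
0000000
00111>0
0011000
0001100
0000000
0000000
0000000
12) 0000000
0000000
0000000
0011110
00110v0
0001100
0000000
0000000
0000000
13) 0000000
0000000
0000000
0011110
0011<10
0001100
0000000
0000000
0000000
14) 0000000
0000000
0000000
0011^10
0011110
0001100
0000000
0000000
0000000
15) 0000000
0000000
0000000
001<010
0011110
0001100
0000000
0000000
0000000
16) 0000000
0000000
0000000
0010010
001v110
0001100
0000000
0000000
0000000
17) 0000000
0000000
0000000
0010010
0010>10
0001100
0000000
0000000
0000000
18) 0000000
0000000
0000000
0010^10
0010010
0001100
0000000
0000000
0000000
19) 0000000
0000000
0000000
00101>0
0010010
0001100
0000000
0000000
0000000
20) 0000000
0000000
00000^0
0010100
0010010
0001100
0000000
0000000
0000000
21) 0000000
0000000
000001>
0010100
0010010
0001100
0000000
0000000
0000000
22) 0000000
0000000
0000011
001010v
0010010
0001100
0000000
0000000
0000000
23) 0000000
0000000
0000011
00101<1
0010010
0001100
0000000
0000000
0000000
24) 0000000
0000000
00000^1
0010111
0010010
0001100
0000000
0000000
0000000
25) 0000000
0000000
0000<01
0010111
0010010
0001100
0000000
0000000
0000000
26) 0000000
0000^00
0000101
0010111
0010010
0001100
0000000
0000000
0000000
27) 0000000
00001>0
0000101
0010111
0010010
0001100
0000000
0000000
0000000
28) 0000000
0000110
00001v1
0010111
0010010
0001100
0000000
0000000
0000000
29) 0000000
0000110
0000<11
0010111
0010010
0001100
0000000
0000000
0000000
30) 0000000
0000110
0000011
0010v11
0010010
0001100
0000000
0000000
0000000
31) 0000000
0000110
0000011
00100>1
0010010
0001100
0000000
0000000
0000000
32) 0000000
0000110
00000^1
0010001
0010010
0001100
0000000
0000000
0000000
33) 0000000
0000110
0000<01
0010001
0010010
0001100
0000000
0000000
0000000
34) 0000000
0000^10
0000101
0010001
0010010
0001100
0000000
0000000
0000000
35) 0000000
000<010
0000101
0010001
0010010
0001100
0000000
0000000
0000000
36) 000^000
0001010
0000101
0010001
0010010
0001100
0000000
0000000
0000000
37) 0001>00
0001010
0000101
0010001
0010010
0001100
0000000
0000000
0000000
38) 0001100
0001v10
0000101
0010001
0010010
0001100
0000000
0000000
0000000
39) 0001100
000<110
0000101
0010001
0010010
0001100
0000000
0000000
0000000
40) 0001100
0000110
000v101
0010001
0010010
0001100
0000000
0000000
0000000

0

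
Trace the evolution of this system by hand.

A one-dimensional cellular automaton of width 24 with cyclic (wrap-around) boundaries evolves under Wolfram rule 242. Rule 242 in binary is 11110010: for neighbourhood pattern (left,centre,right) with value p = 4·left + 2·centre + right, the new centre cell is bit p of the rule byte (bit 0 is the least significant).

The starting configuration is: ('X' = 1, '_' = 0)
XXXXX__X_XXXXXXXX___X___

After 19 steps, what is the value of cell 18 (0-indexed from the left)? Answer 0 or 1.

0

[0] XXXXX__X_XXXXXXXX___X___
[1] _XXXXXX_X_XXXXXXXX_X_X_X
[2] X_XXXXXX_X_XXXXXXXX_X_X_
[3] _X_XXXXXX_X_XXXXXXXX_X_X
[4] X_X_XXXXXX_X_XXXXXXXX_X_
[5] _X_X_XXXXXX_X_XXXXXXXX_X
[6] X_X_X_XXXXXX_X_XXXXXXXX_
[7] _X_X_X_XXXXXX_X_XXXXXXXX
[8] X_X_X_X_XXXXXX_X_XXXXXXX
[9] XX_X_X_X_XXXXXX_X_XXXXXX
[10] XXX_X_X_X_XXXXXX_X_XXXXX
[11] XXXX_X_X_X_XXXXXX_X_XXXX
[12] XXXXX_X_X_X_XXXXXX_X_XXX
[13] XXXXXX_X_X_X_XXXXXX_X_XX
[14] XXXXXXX_X_X_X_XXXXXX_X_X
[15] XXXXXXXX_X_X_X_XXXXXX_X_
[16] _XXXXXXXX_X_X_X_XXXXXX_X
[17] X_XXXXXXXX_X_X_X_XXXXXX_
[18] _X_XXXXXXXX_X_X_X_XXXXXX
[19] X_X_XXXXXXXX_X_X_X_XXXXX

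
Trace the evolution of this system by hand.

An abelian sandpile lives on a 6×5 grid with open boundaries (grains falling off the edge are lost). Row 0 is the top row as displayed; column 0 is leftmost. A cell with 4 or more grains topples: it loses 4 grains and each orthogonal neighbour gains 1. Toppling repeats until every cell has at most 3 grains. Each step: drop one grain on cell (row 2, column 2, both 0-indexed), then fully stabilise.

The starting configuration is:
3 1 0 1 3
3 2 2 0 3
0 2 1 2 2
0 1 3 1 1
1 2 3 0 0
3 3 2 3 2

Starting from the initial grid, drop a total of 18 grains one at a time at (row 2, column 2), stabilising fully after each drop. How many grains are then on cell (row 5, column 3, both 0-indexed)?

1

k=0  3 1 0 1 3
3 2 2 0 3
0 2 1 2 2
0 1 3 1 1
1 2 3 0 0
3 3 2 3 2
k=1  3 1 0 1 3
3 2 2 0 3
0 2 2 2 2
0 1 3 1 1
1 2 3 0 0
3 3 2 3 2
k=2  3 1 0 1 3
3 2 2 0 3
0 2 3 2 2
0 1 3 1 1
1 2 3 0 0
3 3 2 3 2
k=3  3 1 0 1 3
3 2 3 0 3
0 3 1 3 2
0 2 1 2 1
1 3 0 1 0
3 3 3 3 2
k=4  3 1 0 1 3
3 2 3 0 3
0 3 2 3 2
0 2 1 2 1
1 3 0 1 0
3 3 3 3 2
k=5  3 1 0 1 3
3 2 3 0 3
0 3 3 3 2
0 2 1 2 1
1 3 0 1 0
3 3 3 3 2
k=6  0 3 1 1 3
1 1 1 2 3
2 1 3 0 3
0 3 2 3 1
1 3 0 1 0
3 3 3 3 2
k=7  0 3 1 1 3
1 1 2 2 3
2 2 0 1 3
0 3 3 3 1
1 3 0 1 0
3 3 3 3 2
k=8  0 3 1 1 3
1 1 2 2 3
2 2 1 1 3
0 3 3 3 1
1 3 0 1 0
3 3 3 3 2
k=9  0 3 1 1 3
1 1 2 2 3
2 2 2 1 3
0 3 3 3 1
1 3 0 1 0
3 3 3 3 2
k=10  0 3 1 1 3
1 1 2 2 3
2 2 3 1 3
0 3 3 3 1
1 3 0 1 0
3 3 3 3 2
k=11  0 3 1 1 3
1 2 3 2 3
3 0 2 3 3
1 2 2 0 2
3 1 3 3 0
0 2 1 0 3
k=12  0 3 1 1 3
1 2 3 2 3
3 0 3 3 3
1 2 2 0 2
3 1 3 3 0
0 2 1 0 3
k=13  0 3 2 3 0
1 3 1 1 2
3 1 2 2 1
1 2 3 1 3
3 1 3 3 0
0 2 1 0 3
k=14  0 3 2 3 0
1 3 1 1 2
3 1 3 2 1
1 2 3 1 3
3 1 3 3 0
0 2 1 0 3
k=15  0 3 2 3 0
1 3 2 1 2
3 2 1 3 1
1 3 1 3 3
3 2 1 0 1
0 2 2 1 3
k=16  0 3 2 3 0
1 3 2 1 2
3 2 2 3 1
1 3 1 3 3
3 2 1 0 1
0 2 2 1 3
k=17  0 3 2 3 0
1 3 2 1 2
3 2 3 3 1
1 3 1 3 3
3 2 1 0 1
0 2 2 1 3
k=18  0 3 2 3 0
1 3 3 2 2
3 3 1 1 3
1 3 3 1 0
3 2 1 1 2
0 2 2 1 3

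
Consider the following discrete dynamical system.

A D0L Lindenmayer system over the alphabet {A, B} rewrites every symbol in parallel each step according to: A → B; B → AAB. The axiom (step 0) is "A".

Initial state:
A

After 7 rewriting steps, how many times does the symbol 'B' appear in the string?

43

[0] A
[1] B
[2] AAB
[3] BBAAB
[4] AABAABBBAAB
[5] BBAABBBAABAABAABBBAAB
[6] AABAABBBAABAABAABBBAABBBAABBBAABAABAABBBAAB
[7] BBAABBBAABAABAABBBAABBBAABBBAABAABAABBBAABAABAABBBAABAABAABBBAABBBAABBBAABAABAABBBAAB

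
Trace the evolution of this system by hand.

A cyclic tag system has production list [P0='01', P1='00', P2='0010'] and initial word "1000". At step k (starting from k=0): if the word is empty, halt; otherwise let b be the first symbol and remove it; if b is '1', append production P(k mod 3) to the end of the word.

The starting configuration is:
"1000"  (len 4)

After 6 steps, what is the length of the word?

[0] "1000"  (len 4)
[1] "00001"  (len 5)
[2] "0001"  (len 4)
[3] "001"  (len 3)
[4] "01"  (len 2)
[5] "1"  (len 1)
[6] "0010"  (len 4)

4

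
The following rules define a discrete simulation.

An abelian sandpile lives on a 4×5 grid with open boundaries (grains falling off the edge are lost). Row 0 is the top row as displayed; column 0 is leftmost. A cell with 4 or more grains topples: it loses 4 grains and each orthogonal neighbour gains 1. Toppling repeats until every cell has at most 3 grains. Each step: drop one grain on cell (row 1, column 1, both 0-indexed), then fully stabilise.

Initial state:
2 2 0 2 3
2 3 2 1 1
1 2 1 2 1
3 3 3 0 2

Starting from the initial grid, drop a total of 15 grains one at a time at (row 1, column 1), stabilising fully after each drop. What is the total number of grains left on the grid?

[0] 2 2 0 2 3
2 3 2 1 1
1 2 1 2 1
3 3 3 0 2
[1] 2 3 0 2 3
3 0 3 1 1
1 3 1 2 1
3 3 3 0 2
[2] 2 3 0 2 3
3 1 3 1 1
1 3 1 2 1
3 3 3 0 2
[3] 2 3 0 2 3
3 2 3 1 1
1 3 1 2 1
3 3 3 0 2
[4] 2 3 0 2 3
3 3 3 1 1
1 3 1 2 1
3 3 3 0 2
[5] 0 2 2 2 3
3 1 2 2 1
1 0 1 3 1
1 3 1 1 2
[6] 0 2 2 2 3
3 2 2 2 1
1 0 1 3 1
1 3 1 1 2
[7] 0 2 2 2 3
3 3 2 2 1
1 0 1 3 1
1 3 1 1 2
[8] 1 3 2 2 3
0 1 3 2 1
2 1 1 3 1
1 3 1 1 2
[9] 1 3 2 2 3
0 2 3 2 1
2 1 1 3 1
1 3 1 1 2
[10] 1 3 2 2 3
0 3 3 2 1
2 1 1 3 1
1 3 1 1 2
[11] 2 1 0 3 3
1 2 1 3 1
2 2 2 3 1
1 3 1 1 2
[12] 2 1 0 3 3
1 3 1 3 1
2 2 2 3 1
1 3 1 1 2
[13] 2 2 0 3 3
2 0 2 3 1
2 3 2 3 1
1 3 1 1 2
[14] 2 2 0 3 3
2 1 2 3 1
2 3 2 3 1
1 3 1 1 2
[15] 2 2 0 3 3
2 2 2 3 1
2 3 2 3 1
1 3 1 1 2

39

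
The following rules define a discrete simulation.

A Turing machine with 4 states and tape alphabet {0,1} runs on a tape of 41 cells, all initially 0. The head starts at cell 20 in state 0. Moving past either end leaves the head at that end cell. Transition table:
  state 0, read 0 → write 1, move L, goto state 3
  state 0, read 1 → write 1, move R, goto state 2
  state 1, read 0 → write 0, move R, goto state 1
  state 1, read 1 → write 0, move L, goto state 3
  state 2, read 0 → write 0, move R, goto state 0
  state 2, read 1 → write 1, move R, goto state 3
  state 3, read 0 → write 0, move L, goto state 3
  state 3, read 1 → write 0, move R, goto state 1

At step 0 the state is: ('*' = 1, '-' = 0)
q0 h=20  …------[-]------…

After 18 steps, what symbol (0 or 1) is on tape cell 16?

0

k=0  q0 h=20  …------[-]------…
k=1  q3 h=19  …------[-]*-----…
k=2  q3 h=18  …------[-]-*----…
k=3  q3 h=17  …------[-]--*---…
k=4  q3 h=16  …------[-]---*--…
k=5  q3 h=15  …------[-]----*-…
k=6  q3 h=14  …------[-]-----*…
k=7  q3 h=13  …------[-]------…
k=8  q3 h=12  …------[-]------…
k=9  q3 h=11  …------[-]------…
k=10  q3 h=10  …------[-]------…
k=11  q3 h= 9  …------[-]------…
k=12  q3 h= 8  …------[-]------…
k=13  q3 h= 7  …------[-]------…
k=14  q3 h= 6  |------[-]------…
k=15  q3 h= 5  |-----[-]------…
k=16  q3 h= 4  |----[-]------…
k=17  q3 h= 3  |---[-]------…
k=18  q3 h= 2  |--[-]------…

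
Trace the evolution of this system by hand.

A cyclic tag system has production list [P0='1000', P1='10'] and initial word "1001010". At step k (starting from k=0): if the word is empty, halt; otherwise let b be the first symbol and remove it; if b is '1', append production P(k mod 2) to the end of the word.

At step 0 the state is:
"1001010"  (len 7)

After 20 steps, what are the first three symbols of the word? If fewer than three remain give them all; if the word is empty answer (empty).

010

[0] "1001010"  (len 7)
[1] "0010101000"  (len 10)
[2] "010101000"  (len 9)
[3] "10101000"  (len 8)
[4] "010100010"  (len 9)
[5] "10100010"  (len 8)
[6] "010001010"  (len 9)
[7] "10001010"  (len 8)
[8] "000101010"  (len 9)
[9] "00101010"  (len 8)
[10] "0101010"  (len 7)
[11] "101010"  (len 6)
[12] "0101010"  (len 7)
[13] "101010"  (len 6)
[14] "0101010"  (len 7)
[15] "101010"  (len 6)
[16] "0101010"  (len 7)
[17] "101010"  (len 6)
[18] "0101010"  (len 7)
[19] "101010"  (len 6)
[20] "0101010"  (len 7)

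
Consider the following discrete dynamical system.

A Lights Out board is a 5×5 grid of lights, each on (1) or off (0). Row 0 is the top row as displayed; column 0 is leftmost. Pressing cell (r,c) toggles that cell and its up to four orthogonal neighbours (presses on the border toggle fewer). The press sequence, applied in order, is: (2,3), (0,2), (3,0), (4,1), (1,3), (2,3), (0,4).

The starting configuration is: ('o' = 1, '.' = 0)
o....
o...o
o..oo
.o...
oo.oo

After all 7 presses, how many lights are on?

0) o....
o...o
o..oo
.o...
oo.oo
1) o....
o..oo
o.o..
.o.o.
oo.oo
2) oooo.
o.ooo
o.o..
.o.o.
oo.oo
3) oooo.
o.ooo
..o..
o..o.
.o.oo
4) oooo.
o.ooo
..o..
oo.o.
o.ooo
5) ooo..
o....
..oo.
oo.o.
o.ooo
6) ooo..
o..o.
....o
oo...
o.ooo
7) ooooo
o..oo
....o
oo...
o.ooo

15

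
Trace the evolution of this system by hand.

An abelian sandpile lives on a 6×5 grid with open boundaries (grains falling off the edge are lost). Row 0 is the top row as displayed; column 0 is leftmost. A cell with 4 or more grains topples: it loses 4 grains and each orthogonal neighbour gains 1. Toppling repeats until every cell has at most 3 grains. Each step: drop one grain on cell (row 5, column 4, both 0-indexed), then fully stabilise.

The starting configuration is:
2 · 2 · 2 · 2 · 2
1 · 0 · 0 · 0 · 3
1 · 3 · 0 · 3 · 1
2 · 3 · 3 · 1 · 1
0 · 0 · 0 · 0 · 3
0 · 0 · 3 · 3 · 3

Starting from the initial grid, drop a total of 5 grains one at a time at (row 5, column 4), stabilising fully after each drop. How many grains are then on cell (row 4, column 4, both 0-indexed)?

1

k=0  2 · 2 · 2 · 2 · 2
1 · 0 · 0 · 0 · 3
1 · 3 · 0 · 3 · 1
2 · 3 · 3 · 1 · 1
0 · 0 · 0 · 0 · 3
0 · 0 · 3 · 3 · 3
k=1  2 · 2 · 2 · 2 · 2
1 · 0 · 0 · 0 · 3
1 · 3 · 0 · 3 · 1
2 · 3 · 3 · 1 · 2
0 · 0 · 1 · 2 · 0
0 · 1 · 0 · 1 · 2
k=2  2 · 2 · 2 · 2 · 2
1 · 0 · 0 · 0 · 3
1 · 3 · 0 · 3 · 1
2 · 3 · 3 · 1 · 2
0 · 0 · 1 · 2 · 0
0 · 1 · 0 · 1 · 3
k=3  2 · 2 · 2 · 2 · 2
1 · 0 · 0 · 0 · 3
1 · 3 · 0 · 3 · 1
2 · 3 · 3 · 1 · 2
0 · 0 · 1 · 2 · 1
0 · 1 · 0 · 2 · 0
k=4  2 · 2 · 2 · 2 · 2
1 · 0 · 0 · 0 · 3
1 · 3 · 0 · 3 · 1
2 · 3 · 3 · 1 · 2
0 · 0 · 1 · 2 · 1
0 · 1 · 0 · 2 · 1
k=5  2 · 2 · 2 · 2 · 2
1 · 0 · 0 · 0 · 3
1 · 3 · 0 · 3 · 1
2 · 3 · 3 · 1 · 2
0 · 0 · 1 · 2 · 1
0 · 1 · 0 · 2 · 2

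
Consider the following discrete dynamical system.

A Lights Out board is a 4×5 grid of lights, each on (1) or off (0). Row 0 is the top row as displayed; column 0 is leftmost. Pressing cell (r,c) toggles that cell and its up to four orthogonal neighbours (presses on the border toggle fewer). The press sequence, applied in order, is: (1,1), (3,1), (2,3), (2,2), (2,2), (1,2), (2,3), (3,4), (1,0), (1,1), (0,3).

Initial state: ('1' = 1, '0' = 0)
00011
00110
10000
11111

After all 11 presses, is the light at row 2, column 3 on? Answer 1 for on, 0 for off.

step 0: 00011
00110
10000
11111
step 1: 01011
11010
11000
11111
step 2: 01011
11010
10000
00011
step 3: 01011
11000
10111
00001
step 4: 01011
11100
11001
00101
step 5: 01011
11000
10111
00001
step 6: 01111
10110
10011
00001
step 7: 01111
10100
10100
00011
step 8: 01111
10100
10101
00000
step 9: 11111
01100
00101
00000
step 10: 10111
10000
01101
00000
step 11: 10000
10010
01101
00000

0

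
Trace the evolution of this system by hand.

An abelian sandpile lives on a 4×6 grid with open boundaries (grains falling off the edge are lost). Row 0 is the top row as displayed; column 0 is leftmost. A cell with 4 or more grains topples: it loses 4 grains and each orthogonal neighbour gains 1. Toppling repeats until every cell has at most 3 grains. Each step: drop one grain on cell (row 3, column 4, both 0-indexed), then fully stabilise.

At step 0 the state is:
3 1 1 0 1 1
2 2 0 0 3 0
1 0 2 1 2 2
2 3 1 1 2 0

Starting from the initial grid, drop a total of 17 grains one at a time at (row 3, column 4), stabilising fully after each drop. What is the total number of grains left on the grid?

39

[0] 3 1 1 0 1 1
2 2 0 0 3 0
1 0 2 1 2 2
2 3 1 1 2 0
[1] 3 1 1 0 1 1
2 2 0 0 3 0
1 0 2 1 2 2
2 3 1 1 3 0
[2] 3 1 1 0 1 1
2 2 0 0 3 0
1 0 2 1 3 2
2 3 1 2 0 1
[3] 3 1 1 0 1 1
2 2 0 0 3 0
1 0 2 1 3 2
2 3 1 2 1 1
[4] 3 1 1 0 1 1
2 2 0 0 3 0
1 0 2 1 3 2
2 3 1 2 2 1
[5] 3 1 1 0 1 1
2 2 0 0 3 0
1 0 2 1 3 2
2 3 1 2 3 1
[6] 3 1 1 0 2 1
2 2 0 1 0 1
1 0 2 2 1 3
2 3 1 3 1 2
[7] 3 1 1 0 2 1
2 2 0 1 0 1
1 0 2 2 1 3
2 3 1 3 2 2
[8] 3 1 1 0 2 1
2 2 0 1 0 1
1 0 2 2 1 3
2 3 1 3 3 2
[9] 3 1 1 0 2 1
2 2 0 1 0 1
1 0 2 3 2 3
2 3 2 0 1 3
[10] 3 1 1 0 2 1
2 2 0 1 0 1
1 0 2 3 2 3
2 3 2 0 2 3
[11] 3 1 1 0 2 1
2 2 0 1 0 1
1 0 2 3 2 3
2 3 2 0 3 3
[12] 3 1 1 0 2 1
2 2 0 2 1 2
1 0 3 0 1 1
2 3 2 2 2 1
[13] 3 1 1 0 2 1
2 2 0 2 1 2
1 0 3 0 1 1
2 3 2 2 3 1
[14] 3 1 1 0 2 1
2 2 0 2 1 2
1 0 3 0 2 1
2 3 2 3 0 2
[15] 3 1 1 0 2 1
2 2 0 2 1 2
1 0 3 0 2 1
2 3 2 3 1 2
[16] 3 1 1 0 2 1
2 2 0 2 1 2
1 0 3 0 2 1
2 3 2 3 2 2
[17] 3 1 1 0 2 1
2 2 0 2 1 2
1 0 3 0 2 1
2 3 2 3 3 2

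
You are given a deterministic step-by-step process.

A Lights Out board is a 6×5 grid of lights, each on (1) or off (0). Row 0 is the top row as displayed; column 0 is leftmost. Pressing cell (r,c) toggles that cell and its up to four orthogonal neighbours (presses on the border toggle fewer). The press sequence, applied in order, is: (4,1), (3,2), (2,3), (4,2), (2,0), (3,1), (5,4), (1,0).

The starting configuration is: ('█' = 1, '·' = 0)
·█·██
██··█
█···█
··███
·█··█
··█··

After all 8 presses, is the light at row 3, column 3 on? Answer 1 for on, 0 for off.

1

t=0: ·█·██
██··█
█···█
··███
·█··█
··█··
t=1: ·█·██
██··█
█···█
·████
█·█·█
·██··
t=2: ·█·██
██··█
█·█·█
····█
█···█
·██··
t=3: ·█·██
██·██
█··█·
···██
█···█
·██··
t=4: ·█·██
██·██
█··█·
··███
█████
·█···
t=5: ·█·██
·█·██
·█·█·
█·███
█████
·█···
t=6: ·█·██
·█·██
···█·
·█·██
█·███
·█···
t=7: ·█·██
·█·██
···█·
·█·██
█·██·
·█·██
t=8: ██·██
█··██
█··█·
·█·██
█·██·
·█·██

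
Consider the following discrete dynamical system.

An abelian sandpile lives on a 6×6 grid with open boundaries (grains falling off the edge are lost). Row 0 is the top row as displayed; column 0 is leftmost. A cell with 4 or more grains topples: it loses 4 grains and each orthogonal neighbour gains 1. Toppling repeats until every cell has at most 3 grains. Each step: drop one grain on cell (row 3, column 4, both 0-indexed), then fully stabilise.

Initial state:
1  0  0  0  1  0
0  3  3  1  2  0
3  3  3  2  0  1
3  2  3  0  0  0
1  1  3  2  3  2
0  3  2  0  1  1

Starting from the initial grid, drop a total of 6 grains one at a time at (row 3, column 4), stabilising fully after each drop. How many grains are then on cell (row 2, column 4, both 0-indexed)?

t=0: 1  0  0  0  1  0
0  3  3  1  2  0
3  3  3  2  0  1
3  2  3  0  0  0
1  1  3  2  3  2
0  3  2  0  1  1
t=1: 1  0  0  0  1  0
0  3  3  1  2  0
3  3  3  2  0  1
3  2  3  0  1  0
1  1  3  2  3  2
0  3  2  0  1  1
t=2: 1  0  0  0  1  0
0  3  3  1  2  0
3  3  3  2  0  1
3  2  3  0  2  0
1  1  3  2  3  2
0  3  2  0  1  1
t=3: 1  0  0  0  1  0
0  3  3  1  2  0
3  3  3  2  0  1
3  2  3  0  3  0
1  1  3  2  3  2
0  3  2  0  1  1
t=4: 1  0  0  0  1  0
0  3  3  1  2  0
3  3  3  2  1  1
3  2  3  1  1  1
1  1  3  3  0  3
0  3  2  0  2  1
t=5: 1  0  0  0  1  0
0  3  3  1  2  0
3  3  3  2  1  1
3  2  3  1  2  1
1  1  3  3  0  3
0  3  2  0  2  1
t=6: 1  0  0  0  1  0
0  3  3  1  2  0
3  3  3  2  1  1
3  2  3  1  3  1
1  1  3  3  0  3
0  3  2  0  2  1

1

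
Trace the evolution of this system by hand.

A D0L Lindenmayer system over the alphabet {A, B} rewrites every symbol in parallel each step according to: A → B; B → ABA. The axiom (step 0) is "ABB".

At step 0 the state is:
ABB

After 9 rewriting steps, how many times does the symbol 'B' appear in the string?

0) ABB
1) BABAABA
2) ABABABABBABAB
3) BABABABABABABABAABABABABABA
4) ABABABABABABABABABABABABABABABABBABABABABABABABABABAB
5) BABABABABABABABABABABABABABABABABABABABABABABABABABABABABABABABAABABABABABABABABABABABABABABABABABABABABABA
6) ABABABABABABABABABABABABABABABABABABABABABABABABABABABABAB…ABABABABABABABABABABABABABABABABABABABABABABABABABABABABAB  (len 213)
7) BABABABABABABABABABABABABABABABABABABABABABABABABABABABABA…BABABABABABABABABABABABABABABABABABABABABABABABABABABABABA  (len 427)
8) ABABABABABABABABABABABABABABABABABABABABABABABABABABABABAB…ABABABABABABABABABABABABABABABABABABABABABABABABABABABABAB  (len 853)
9) BABABABABABABABABABABABABABABABABABABABABABABABABABABABABA…BABABABABABABABABABABABABABABABABABABABABABABABABABABABABA  (len 1707)

853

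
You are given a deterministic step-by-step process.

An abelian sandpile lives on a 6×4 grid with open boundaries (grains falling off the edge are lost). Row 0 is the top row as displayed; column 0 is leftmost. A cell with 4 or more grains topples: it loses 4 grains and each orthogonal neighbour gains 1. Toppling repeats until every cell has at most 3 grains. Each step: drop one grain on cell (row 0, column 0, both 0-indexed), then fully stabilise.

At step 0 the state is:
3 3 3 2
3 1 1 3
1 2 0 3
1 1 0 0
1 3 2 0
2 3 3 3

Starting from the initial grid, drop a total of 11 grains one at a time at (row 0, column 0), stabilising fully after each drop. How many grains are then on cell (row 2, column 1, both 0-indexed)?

3

gen 0: 3 3 3 2
3 1 1 3
1 2 0 3
1 1 0 0
1 3 2 0
2 3 3 3
gen 1: 2 1 0 3
0 3 2 3
2 2 0 3
1 1 0 0
1 3 2 0
2 3 3 3
gen 2: 3 1 0 3
0 3 2 3
2 2 0 3
1 1 0 0
1 3 2 0
2 3 3 3
gen 3: 0 2 0 3
1 3 2 3
2 2 0 3
1 1 0 0
1 3 2 0
2 3 3 3
gen 4: 1 2 0 3
1 3 2 3
2 2 0 3
1 1 0 0
1 3 2 0
2 3 3 3
gen 5: 2 2 0 3
1 3 2 3
2 2 0 3
1 1 0 0
1 3 2 0
2 3 3 3
gen 6: 3 2 0 3
1 3 2 3
2 2 0 3
1 1 0 0
1 3 2 0
2 3 3 3
gen 7: 0 3 0 3
2 3 2 3
2 2 0 3
1 1 0 0
1 3 2 0
2 3 3 3
gen 8: 1 3 0 3
2 3 2 3
2 2 0 3
1 1 0 0
1 3 2 0
2 3 3 3
gen 9: 2 3 0 3
2 3 2 3
2 2 0 3
1 1 0 0
1 3 2 0
2 3 3 3
gen 10: 3 3 0 3
2 3 2 3
2 2 0 3
1 1 0 0
1 3 2 0
2 3 3 3
gen 11: 2 1 1 3
0 1 3 3
3 3 0 3
1 1 0 0
1 3 2 0
2 3 3 3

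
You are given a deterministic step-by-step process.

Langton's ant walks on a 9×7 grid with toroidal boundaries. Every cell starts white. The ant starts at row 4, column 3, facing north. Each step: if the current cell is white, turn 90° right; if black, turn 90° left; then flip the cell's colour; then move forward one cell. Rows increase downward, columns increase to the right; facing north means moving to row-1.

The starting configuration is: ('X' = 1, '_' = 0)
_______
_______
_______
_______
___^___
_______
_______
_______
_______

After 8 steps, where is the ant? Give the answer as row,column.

4,3

step 0: _______
_______
_______
_______
___^___
_______
_______
_______
_______
step 1: _______
_______
_______
_______
___X>__
_______
_______
_______
_______
step 2: _______
_______
_______
_______
___XX__
____v__
_______
_______
_______
step 3: _______
_______
_______
_______
___XX__
___<X__
_______
_______
_______
step 4: _______
_______
_______
_______
___^X__
___XX__
_______
_______
_______
step 5: _______
_______
_______
_______
__<_X__
___XX__
_______
_______
_______
step 6: _______
_______
_______
__^____
__X_X__
___XX__
_______
_______
_______
step 7: _______
_______
_______
__X>___
__X_X__
___XX__
_______
_______
_______
step 8: _______
_______
_______
__XX___
__XvX__
___XX__
_______
_______
_______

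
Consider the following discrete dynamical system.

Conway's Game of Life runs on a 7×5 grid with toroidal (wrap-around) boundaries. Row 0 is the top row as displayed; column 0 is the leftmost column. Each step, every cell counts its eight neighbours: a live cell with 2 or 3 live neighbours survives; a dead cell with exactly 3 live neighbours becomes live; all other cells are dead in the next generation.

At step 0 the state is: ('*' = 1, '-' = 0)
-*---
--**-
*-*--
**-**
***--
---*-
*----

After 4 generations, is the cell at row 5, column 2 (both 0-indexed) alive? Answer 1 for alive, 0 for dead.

0

[0] -*---
--**-
*-*--
**-**
***--
---*-
*----
[1] -**--
--**-
*----
---*-
-----
*-*-*
-----
[2] -***-
--**-
--***
-----
---**
-----
*-**-
[3] -----
-----
--*-*
--*--
-----
--*--
---**
[4] -----
-----
---*-
---*-
-----
---*-
---*-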